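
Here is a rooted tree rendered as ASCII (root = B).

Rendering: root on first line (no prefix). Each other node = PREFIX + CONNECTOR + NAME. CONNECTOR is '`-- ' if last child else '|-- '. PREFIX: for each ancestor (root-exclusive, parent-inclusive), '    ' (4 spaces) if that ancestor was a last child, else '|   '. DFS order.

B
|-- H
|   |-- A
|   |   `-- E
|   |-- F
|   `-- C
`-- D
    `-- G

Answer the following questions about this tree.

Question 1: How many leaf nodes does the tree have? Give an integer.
Answer: 4

Derivation:
Leaves (nodes with no children): C, E, F, G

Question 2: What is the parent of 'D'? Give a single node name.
Scan adjacency: D appears as child of B

Answer: B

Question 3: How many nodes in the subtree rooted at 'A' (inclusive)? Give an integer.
Subtree rooted at A contains: A, E
Count = 2

Answer: 2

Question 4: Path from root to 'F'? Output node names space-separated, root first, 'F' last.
Answer: B H F

Derivation:
Walk down from root: B -> H -> F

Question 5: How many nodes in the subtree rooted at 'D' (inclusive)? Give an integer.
Answer: 2

Derivation:
Subtree rooted at D contains: D, G
Count = 2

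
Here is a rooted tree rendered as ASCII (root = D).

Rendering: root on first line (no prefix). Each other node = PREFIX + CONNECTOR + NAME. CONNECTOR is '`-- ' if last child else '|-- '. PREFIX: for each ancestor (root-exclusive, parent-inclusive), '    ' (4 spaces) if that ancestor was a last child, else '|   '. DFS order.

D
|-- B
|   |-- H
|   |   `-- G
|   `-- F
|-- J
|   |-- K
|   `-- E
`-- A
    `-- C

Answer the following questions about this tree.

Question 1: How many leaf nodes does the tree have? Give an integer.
Answer: 5

Derivation:
Leaves (nodes with no children): C, E, F, G, K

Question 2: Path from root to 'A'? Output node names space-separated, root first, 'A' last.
Walk down from root: D -> A

Answer: D A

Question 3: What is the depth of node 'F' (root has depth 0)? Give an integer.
Answer: 2

Derivation:
Path from root to F: D -> B -> F
Depth = number of edges = 2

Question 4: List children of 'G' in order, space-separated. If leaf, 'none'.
Answer: none

Derivation:
Node G's children (from adjacency): (leaf)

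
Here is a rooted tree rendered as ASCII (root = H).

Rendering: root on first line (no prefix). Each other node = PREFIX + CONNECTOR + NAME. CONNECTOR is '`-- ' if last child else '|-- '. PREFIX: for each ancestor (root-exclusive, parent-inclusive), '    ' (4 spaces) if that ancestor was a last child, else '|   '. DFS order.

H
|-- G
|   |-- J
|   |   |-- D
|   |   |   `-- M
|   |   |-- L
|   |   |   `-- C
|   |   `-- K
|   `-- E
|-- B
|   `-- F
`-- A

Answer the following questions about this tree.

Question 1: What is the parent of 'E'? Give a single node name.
Answer: G

Derivation:
Scan adjacency: E appears as child of G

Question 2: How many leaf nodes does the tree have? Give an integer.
Answer: 6

Derivation:
Leaves (nodes with no children): A, C, E, F, K, M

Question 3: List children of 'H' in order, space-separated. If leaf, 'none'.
Node H's children (from adjacency): G, B, A

Answer: G B A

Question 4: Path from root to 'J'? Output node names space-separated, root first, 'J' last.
Walk down from root: H -> G -> J

Answer: H G J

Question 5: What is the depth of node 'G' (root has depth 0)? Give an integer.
Answer: 1

Derivation:
Path from root to G: H -> G
Depth = number of edges = 1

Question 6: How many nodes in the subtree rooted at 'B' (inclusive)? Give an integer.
Answer: 2

Derivation:
Subtree rooted at B contains: B, F
Count = 2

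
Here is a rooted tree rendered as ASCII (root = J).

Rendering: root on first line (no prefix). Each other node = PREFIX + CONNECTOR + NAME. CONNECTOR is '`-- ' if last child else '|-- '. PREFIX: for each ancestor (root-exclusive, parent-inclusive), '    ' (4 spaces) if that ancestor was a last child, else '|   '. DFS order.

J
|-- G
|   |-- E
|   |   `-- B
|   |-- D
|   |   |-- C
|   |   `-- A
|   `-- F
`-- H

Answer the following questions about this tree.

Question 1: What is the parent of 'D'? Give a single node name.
Answer: G

Derivation:
Scan adjacency: D appears as child of G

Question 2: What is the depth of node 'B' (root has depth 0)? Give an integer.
Path from root to B: J -> G -> E -> B
Depth = number of edges = 3

Answer: 3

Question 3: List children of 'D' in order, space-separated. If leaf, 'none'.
Answer: C A

Derivation:
Node D's children (from adjacency): C, A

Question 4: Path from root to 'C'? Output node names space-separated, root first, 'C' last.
Walk down from root: J -> G -> D -> C

Answer: J G D C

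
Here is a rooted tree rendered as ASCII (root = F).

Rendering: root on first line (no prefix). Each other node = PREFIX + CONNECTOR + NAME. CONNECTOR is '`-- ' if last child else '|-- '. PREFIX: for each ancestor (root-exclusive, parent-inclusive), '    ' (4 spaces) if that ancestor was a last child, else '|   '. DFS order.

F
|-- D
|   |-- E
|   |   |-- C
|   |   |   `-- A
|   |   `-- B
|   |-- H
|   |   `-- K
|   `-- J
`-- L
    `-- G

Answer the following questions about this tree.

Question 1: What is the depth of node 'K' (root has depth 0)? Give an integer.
Answer: 3

Derivation:
Path from root to K: F -> D -> H -> K
Depth = number of edges = 3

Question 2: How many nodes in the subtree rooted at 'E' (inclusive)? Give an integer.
Answer: 4

Derivation:
Subtree rooted at E contains: A, B, C, E
Count = 4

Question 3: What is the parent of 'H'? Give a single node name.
Answer: D

Derivation:
Scan adjacency: H appears as child of D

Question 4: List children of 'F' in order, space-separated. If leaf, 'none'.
Node F's children (from adjacency): D, L

Answer: D L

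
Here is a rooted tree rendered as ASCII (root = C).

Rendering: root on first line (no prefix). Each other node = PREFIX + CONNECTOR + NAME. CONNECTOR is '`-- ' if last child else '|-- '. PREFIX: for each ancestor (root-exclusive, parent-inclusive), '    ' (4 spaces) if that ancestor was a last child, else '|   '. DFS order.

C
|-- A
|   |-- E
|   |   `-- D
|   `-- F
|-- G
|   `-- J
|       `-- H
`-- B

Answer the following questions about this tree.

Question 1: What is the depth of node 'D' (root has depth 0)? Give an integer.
Answer: 3

Derivation:
Path from root to D: C -> A -> E -> D
Depth = number of edges = 3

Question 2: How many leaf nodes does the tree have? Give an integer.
Leaves (nodes with no children): B, D, F, H

Answer: 4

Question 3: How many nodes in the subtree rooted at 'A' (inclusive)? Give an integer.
Answer: 4

Derivation:
Subtree rooted at A contains: A, D, E, F
Count = 4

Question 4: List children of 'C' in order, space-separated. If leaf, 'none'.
Answer: A G B

Derivation:
Node C's children (from adjacency): A, G, B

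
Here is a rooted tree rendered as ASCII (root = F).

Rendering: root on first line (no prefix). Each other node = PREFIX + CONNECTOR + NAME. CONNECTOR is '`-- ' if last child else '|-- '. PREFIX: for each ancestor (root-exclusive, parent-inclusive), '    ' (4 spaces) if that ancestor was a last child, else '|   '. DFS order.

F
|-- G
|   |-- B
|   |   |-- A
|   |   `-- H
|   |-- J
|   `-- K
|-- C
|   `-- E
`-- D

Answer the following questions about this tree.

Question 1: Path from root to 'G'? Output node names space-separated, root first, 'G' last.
Walk down from root: F -> G

Answer: F G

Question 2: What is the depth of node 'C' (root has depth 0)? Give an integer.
Answer: 1

Derivation:
Path from root to C: F -> C
Depth = number of edges = 1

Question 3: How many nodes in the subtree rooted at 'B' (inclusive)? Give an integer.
Answer: 3

Derivation:
Subtree rooted at B contains: A, B, H
Count = 3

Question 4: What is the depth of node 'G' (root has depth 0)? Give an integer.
Answer: 1

Derivation:
Path from root to G: F -> G
Depth = number of edges = 1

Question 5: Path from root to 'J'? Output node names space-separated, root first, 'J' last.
Walk down from root: F -> G -> J

Answer: F G J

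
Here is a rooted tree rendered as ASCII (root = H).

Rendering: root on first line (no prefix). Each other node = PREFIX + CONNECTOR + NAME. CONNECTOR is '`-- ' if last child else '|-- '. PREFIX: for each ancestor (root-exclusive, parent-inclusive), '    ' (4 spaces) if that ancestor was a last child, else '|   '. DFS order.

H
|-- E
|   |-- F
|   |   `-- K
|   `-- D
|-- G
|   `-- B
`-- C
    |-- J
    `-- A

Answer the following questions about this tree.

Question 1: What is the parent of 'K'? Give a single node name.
Answer: F

Derivation:
Scan adjacency: K appears as child of F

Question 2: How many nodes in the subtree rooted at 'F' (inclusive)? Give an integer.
Answer: 2

Derivation:
Subtree rooted at F contains: F, K
Count = 2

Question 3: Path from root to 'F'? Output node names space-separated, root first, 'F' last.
Walk down from root: H -> E -> F

Answer: H E F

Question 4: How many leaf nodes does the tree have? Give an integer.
Answer: 5

Derivation:
Leaves (nodes with no children): A, B, D, J, K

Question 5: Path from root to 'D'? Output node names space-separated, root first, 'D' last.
Walk down from root: H -> E -> D

Answer: H E D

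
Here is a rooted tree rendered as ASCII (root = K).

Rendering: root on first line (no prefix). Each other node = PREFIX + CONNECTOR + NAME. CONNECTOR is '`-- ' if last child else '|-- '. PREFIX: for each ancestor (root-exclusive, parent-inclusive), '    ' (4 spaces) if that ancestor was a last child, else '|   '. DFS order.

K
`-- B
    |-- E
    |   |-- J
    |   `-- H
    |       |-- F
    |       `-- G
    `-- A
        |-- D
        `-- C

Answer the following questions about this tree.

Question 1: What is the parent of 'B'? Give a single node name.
Scan adjacency: B appears as child of K

Answer: K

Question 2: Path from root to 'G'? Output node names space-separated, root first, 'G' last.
Answer: K B E H G

Derivation:
Walk down from root: K -> B -> E -> H -> G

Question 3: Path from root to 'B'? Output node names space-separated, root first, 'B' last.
Answer: K B

Derivation:
Walk down from root: K -> B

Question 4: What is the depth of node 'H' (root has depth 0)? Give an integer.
Answer: 3

Derivation:
Path from root to H: K -> B -> E -> H
Depth = number of edges = 3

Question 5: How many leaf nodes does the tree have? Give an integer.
Leaves (nodes with no children): C, D, F, G, J

Answer: 5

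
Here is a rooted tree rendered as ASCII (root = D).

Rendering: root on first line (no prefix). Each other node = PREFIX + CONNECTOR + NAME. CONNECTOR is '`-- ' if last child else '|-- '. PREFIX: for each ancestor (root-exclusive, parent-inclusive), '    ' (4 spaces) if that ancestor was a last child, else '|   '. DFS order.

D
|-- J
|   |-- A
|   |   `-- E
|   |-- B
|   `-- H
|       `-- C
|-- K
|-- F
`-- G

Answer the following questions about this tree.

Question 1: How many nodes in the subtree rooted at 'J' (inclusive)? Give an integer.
Answer: 6

Derivation:
Subtree rooted at J contains: A, B, C, E, H, J
Count = 6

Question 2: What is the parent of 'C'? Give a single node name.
Scan adjacency: C appears as child of H

Answer: H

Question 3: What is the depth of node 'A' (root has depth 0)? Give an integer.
Answer: 2

Derivation:
Path from root to A: D -> J -> A
Depth = number of edges = 2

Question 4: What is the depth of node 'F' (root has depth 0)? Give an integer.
Path from root to F: D -> F
Depth = number of edges = 1

Answer: 1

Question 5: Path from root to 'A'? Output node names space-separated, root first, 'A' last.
Answer: D J A

Derivation:
Walk down from root: D -> J -> A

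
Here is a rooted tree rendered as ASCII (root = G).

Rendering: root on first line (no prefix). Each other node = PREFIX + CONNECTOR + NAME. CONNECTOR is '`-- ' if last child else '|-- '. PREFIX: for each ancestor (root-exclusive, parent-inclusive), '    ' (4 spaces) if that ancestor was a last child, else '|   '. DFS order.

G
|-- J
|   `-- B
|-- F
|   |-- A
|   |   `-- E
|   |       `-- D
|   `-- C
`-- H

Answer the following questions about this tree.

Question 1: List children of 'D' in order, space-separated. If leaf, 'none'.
Node D's children (from adjacency): (leaf)

Answer: none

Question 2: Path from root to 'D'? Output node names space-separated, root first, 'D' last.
Walk down from root: G -> F -> A -> E -> D

Answer: G F A E D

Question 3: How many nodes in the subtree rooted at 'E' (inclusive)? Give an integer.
Answer: 2

Derivation:
Subtree rooted at E contains: D, E
Count = 2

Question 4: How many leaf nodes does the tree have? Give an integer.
Leaves (nodes with no children): B, C, D, H

Answer: 4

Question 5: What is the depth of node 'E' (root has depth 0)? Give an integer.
Path from root to E: G -> F -> A -> E
Depth = number of edges = 3

Answer: 3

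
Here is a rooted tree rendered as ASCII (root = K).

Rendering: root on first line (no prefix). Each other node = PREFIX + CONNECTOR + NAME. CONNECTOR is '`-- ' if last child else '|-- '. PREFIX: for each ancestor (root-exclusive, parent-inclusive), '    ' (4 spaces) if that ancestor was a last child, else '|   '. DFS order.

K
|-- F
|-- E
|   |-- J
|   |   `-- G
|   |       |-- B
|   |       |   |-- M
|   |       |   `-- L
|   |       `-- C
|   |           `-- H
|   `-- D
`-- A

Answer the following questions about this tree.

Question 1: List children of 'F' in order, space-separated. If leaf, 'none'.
Answer: none

Derivation:
Node F's children (from adjacency): (leaf)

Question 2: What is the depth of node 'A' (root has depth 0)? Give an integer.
Answer: 1

Derivation:
Path from root to A: K -> A
Depth = number of edges = 1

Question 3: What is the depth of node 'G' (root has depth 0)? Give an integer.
Answer: 3

Derivation:
Path from root to G: K -> E -> J -> G
Depth = number of edges = 3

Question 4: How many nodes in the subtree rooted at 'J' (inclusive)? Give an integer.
Answer: 7

Derivation:
Subtree rooted at J contains: B, C, G, H, J, L, M
Count = 7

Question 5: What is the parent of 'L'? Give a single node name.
Scan adjacency: L appears as child of B

Answer: B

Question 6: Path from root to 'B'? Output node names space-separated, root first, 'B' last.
Walk down from root: K -> E -> J -> G -> B

Answer: K E J G B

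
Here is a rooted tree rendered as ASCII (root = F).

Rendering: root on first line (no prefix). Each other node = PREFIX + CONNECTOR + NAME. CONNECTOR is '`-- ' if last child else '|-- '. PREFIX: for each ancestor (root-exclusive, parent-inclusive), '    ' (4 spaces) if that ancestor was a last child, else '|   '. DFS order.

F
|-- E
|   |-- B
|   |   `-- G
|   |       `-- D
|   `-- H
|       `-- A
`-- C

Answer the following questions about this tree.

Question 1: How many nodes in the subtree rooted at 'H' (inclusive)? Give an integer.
Answer: 2

Derivation:
Subtree rooted at H contains: A, H
Count = 2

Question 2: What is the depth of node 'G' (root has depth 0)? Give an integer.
Answer: 3

Derivation:
Path from root to G: F -> E -> B -> G
Depth = number of edges = 3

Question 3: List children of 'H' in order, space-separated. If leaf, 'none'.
Node H's children (from adjacency): A

Answer: A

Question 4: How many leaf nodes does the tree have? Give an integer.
Answer: 3

Derivation:
Leaves (nodes with no children): A, C, D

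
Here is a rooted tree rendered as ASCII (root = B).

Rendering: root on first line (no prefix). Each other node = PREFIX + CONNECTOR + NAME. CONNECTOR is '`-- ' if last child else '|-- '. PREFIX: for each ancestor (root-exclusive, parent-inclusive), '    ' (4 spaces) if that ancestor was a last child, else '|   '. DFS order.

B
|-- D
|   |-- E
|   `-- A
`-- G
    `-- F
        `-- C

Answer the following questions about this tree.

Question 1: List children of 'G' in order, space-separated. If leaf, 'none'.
Answer: F

Derivation:
Node G's children (from adjacency): F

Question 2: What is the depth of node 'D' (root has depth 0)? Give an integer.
Path from root to D: B -> D
Depth = number of edges = 1

Answer: 1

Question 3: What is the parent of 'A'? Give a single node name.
Answer: D

Derivation:
Scan adjacency: A appears as child of D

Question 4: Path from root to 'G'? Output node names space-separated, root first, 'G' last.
Walk down from root: B -> G

Answer: B G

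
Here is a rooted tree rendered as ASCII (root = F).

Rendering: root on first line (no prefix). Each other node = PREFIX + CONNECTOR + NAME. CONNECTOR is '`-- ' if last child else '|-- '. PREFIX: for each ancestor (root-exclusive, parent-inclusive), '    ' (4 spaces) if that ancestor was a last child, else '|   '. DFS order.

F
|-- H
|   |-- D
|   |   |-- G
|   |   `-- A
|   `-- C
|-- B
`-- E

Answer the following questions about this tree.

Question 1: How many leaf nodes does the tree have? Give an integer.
Leaves (nodes with no children): A, B, C, E, G

Answer: 5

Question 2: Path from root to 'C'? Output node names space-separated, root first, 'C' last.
Answer: F H C

Derivation:
Walk down from root: F -> H -> C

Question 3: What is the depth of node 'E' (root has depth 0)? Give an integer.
Answer: 1

Derivation:
Path from root to E: F -> E
Depth = number of edges = 1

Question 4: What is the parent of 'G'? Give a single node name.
Answer: D

Derivation:
Scan adjacency: G appears as child of D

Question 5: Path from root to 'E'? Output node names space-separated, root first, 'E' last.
Walk down from root: F -> E

Answer: F E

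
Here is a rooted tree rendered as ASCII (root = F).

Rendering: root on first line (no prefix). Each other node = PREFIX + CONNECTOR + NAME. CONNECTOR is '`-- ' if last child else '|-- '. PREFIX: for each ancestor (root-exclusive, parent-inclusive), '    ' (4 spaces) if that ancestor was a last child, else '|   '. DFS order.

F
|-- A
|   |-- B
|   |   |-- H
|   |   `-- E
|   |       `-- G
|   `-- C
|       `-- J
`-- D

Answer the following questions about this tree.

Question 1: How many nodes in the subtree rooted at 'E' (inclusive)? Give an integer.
Answer: 2

Derivation:
Subtree rooted at E contains: E, G
Count = 2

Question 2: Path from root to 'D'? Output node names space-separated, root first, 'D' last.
Answer: F D

Derivation:
Walk down from root: F -> D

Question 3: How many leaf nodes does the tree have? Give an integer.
Answer: 4

Derivation:
Leaves (nodes with no children): D, G, H, J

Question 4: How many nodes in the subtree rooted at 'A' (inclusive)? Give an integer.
Subtree rooted at A contains: A, B, C, E, G, H, J
Count = 7

Answer: 7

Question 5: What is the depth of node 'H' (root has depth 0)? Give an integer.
Answer: 3

Derivation:
Path from root to H: F -> A -> B -> H
Depth = number of edges = 3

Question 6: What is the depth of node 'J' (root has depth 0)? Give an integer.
Answer: 3

Derivation:
Path from root to J: F -> A -> C -> J
Depth = number of edges = 3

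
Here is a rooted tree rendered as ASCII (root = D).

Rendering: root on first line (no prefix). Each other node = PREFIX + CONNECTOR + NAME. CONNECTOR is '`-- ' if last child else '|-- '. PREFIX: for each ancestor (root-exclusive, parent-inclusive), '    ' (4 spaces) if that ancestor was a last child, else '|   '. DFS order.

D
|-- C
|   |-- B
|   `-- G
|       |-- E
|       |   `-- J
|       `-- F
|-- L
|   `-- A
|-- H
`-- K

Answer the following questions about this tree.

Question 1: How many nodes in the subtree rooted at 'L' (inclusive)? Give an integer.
Subtree rooted at L contains: A, L
Count = 2

Answer: 2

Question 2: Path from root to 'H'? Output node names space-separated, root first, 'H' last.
Walk down from root: D -> H

Answer: D H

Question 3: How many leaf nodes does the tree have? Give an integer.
Answer: 6

Derivation:
Leaves (nodes with no children): A, B, F, H, J, K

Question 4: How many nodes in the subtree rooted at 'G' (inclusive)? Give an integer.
Subtree rooted at G contains: E, F, G, J
Count = 4

Answer: 4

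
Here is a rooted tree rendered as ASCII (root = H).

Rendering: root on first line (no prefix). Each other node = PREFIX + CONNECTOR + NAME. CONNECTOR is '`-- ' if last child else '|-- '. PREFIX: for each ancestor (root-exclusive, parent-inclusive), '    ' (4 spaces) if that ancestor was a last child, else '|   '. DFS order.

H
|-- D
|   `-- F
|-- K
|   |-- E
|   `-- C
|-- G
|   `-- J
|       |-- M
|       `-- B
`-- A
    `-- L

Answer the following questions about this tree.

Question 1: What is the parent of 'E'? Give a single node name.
Scan adjacency: E appears as child of K

Answer: K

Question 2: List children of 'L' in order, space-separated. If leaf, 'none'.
Answer: none

Derivation:
Node L's children (from adjacency): (leaf)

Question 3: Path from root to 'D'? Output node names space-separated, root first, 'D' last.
Answer: H D

Derivation:
Walk down from root: H -> D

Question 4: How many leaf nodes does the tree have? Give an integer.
Leaves (nodes with no children): B, C, E, F, L, M

Answer: 6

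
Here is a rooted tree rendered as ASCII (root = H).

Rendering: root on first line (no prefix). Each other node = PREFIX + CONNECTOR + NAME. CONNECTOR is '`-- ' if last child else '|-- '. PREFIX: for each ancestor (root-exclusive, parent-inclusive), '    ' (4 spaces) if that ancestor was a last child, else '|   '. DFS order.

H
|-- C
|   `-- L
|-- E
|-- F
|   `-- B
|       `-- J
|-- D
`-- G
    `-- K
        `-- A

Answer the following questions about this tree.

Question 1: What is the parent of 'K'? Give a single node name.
Answer: G

Derivation:
Scan adjacency: K appears as child of G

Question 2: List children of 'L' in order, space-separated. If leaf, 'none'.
Answer: none

Derivation:
Node L's children (from adjacency): (leaf)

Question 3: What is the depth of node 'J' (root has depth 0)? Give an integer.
Path from root to J: H -> F -> B -> J
Depth = number of edges = 3

Answer: 3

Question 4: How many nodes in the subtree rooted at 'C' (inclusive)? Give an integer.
Answer: 2

Derivation:
Subtree rooted at C contains: C, L
Count = 2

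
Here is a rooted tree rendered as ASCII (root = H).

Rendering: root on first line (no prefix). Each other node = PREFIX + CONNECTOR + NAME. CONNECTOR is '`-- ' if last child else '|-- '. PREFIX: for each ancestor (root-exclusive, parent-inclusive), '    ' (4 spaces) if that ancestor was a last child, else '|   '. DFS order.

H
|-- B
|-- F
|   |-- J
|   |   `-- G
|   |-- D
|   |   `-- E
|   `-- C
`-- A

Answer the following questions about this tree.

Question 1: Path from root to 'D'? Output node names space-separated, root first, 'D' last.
Walk down from root: H -> F -> D

Answer: H F D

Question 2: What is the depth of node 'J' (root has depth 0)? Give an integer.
Answer: 2

Derivation:
Path from root to J: H -> F -> J
Depth = number of edges = 2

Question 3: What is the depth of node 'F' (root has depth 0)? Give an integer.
Answer: 1

Derivation:
Path from root to F: H -> F
Depth = number of edges = 1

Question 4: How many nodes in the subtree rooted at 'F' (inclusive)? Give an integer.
Answer: 6

Derivation:
Subtree rooted at F contains: C, D, E, F, G, J
Count = 6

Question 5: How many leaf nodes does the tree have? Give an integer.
Answer: 5

Derivation:
Leaves (nodes with no children): A, B, C, E, G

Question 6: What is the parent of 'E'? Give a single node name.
Answer: D

Derivation:
Scan adjacency: E appears as child of D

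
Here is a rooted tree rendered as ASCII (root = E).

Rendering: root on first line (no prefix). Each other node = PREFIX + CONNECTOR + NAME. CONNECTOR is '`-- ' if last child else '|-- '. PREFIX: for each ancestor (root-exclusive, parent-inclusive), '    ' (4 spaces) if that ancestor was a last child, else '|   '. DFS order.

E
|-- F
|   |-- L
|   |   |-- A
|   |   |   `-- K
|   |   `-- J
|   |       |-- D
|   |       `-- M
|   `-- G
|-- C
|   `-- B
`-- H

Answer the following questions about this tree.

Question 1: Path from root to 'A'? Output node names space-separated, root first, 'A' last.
Walk down from root: E -> F -> L -> A

Answer: E F L A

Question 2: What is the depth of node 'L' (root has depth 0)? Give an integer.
Path from root to L: E -> F -> L
Depth = number of edges = 2

Answer: 2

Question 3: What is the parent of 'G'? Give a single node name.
Scan adjacency: G appears as child of F

Answer: F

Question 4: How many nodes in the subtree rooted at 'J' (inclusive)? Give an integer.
Answer: 3

Derivation:
Subtree rooted at J contains: D, J, M
Count = 3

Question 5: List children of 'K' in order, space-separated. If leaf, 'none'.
Node K's children (from adjacency): (leaf)

Answer: none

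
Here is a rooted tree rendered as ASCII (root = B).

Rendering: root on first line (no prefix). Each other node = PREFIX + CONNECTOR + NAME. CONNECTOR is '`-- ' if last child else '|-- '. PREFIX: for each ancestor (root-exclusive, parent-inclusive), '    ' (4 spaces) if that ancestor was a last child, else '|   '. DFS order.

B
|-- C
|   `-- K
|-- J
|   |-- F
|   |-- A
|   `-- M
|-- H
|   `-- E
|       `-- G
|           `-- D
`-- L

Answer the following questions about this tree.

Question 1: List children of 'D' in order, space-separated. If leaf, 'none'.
Answer: none

Derivation:
Node D's children (from adjacency): (leaf)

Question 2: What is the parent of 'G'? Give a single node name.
Scan adjacency: G appears as child of E

Answer: E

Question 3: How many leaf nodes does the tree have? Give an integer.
Answer: 6

Derivation:
Leaves (nodes with no children): A, D, F, K, L, M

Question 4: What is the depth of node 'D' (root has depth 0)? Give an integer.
Path from root to D: B -> H -> E -> G -> D
Depth = number of edges = 4

Answer: 4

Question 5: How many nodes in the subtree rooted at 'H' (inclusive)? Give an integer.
Subtree rooted at H contains: D, E, G, H
Count = 4

Answer: 4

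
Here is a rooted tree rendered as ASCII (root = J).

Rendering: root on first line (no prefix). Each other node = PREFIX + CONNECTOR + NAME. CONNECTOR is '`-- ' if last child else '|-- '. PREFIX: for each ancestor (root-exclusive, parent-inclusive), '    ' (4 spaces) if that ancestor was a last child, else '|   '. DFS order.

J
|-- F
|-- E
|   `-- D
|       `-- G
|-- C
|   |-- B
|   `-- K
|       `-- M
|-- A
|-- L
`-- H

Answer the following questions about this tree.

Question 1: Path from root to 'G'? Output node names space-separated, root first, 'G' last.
Answer: J E D G

Derivation:
Walk down from root: J -> E -> D -> G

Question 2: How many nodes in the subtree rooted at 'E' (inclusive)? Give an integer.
Answer: 3

Derivation:
Subtree rooted at E contains: D, E, G
Count = 3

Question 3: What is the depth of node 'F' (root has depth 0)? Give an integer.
Path from root to F: J -> F
Depth = number of edges = 1

Answer: 1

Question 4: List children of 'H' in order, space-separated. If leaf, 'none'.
Node H's children (from adjacency): (leaf)

Answer: none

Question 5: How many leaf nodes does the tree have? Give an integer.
Leaves (nodes with no children): A, B, F, G, H, L, M

Answer: 7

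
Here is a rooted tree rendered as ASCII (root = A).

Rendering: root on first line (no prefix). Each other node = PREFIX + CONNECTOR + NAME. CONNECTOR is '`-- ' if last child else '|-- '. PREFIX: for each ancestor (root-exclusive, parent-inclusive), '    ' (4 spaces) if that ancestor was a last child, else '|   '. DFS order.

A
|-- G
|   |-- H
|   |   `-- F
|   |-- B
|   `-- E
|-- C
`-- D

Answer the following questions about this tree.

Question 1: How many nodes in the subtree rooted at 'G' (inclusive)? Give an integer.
Subtree rooted at G contains: B, E, F, G, H
Count = 5

Answer: 5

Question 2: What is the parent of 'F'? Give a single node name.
Answer: H

Derivation:
Scan adjacency: F appears as child of H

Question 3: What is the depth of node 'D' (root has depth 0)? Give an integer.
Answer: 1

Derivation:
Path from root to D: A -> D
Depth = number of edges = 1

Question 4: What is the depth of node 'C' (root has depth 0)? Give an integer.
Path from root to C: A -> C
Depth = number of edges = 1

Answer: 1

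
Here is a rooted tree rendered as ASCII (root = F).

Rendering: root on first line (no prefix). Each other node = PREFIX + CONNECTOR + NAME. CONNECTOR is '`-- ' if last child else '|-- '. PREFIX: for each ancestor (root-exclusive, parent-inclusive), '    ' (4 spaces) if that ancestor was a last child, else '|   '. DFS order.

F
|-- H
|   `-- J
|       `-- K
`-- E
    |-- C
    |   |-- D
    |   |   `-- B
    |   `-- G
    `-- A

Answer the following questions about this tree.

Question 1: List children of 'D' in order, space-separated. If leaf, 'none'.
Answer: B

Derivation:
Node D's children (from adjacency): B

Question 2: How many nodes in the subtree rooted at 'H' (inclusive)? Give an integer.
Answer: 3

Derivation:
Subtree rooted at H contains: H, J, K
Count = 3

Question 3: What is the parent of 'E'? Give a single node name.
Answer: F

Derivation:
Scan adjacency: E appears as child of F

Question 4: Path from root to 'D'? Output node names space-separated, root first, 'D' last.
Answer: F E C D

Derivation:
Walk down from root: F -> E -> C -> D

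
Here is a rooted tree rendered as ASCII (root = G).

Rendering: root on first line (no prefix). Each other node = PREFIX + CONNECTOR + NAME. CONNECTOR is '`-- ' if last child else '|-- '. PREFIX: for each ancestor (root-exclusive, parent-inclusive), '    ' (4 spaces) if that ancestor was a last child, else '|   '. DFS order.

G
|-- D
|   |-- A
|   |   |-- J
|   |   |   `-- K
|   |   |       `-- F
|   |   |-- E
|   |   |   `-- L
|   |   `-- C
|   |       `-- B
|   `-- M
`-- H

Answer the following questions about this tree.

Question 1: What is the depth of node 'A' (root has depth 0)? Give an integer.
Answer: 2

Derivation:
Path from root to A: G -> D -> A
Depth = number of edges = 2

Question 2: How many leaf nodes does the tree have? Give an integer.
Answer: 5

Derivation:
Leaves (nodes with no children): B, F, H, L, M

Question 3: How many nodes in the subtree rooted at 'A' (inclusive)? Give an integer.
Subtree rooted at A contains: A, B, C, E, F, J, K, L
Count = 8

Answer: 8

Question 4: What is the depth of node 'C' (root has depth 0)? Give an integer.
Path from root to C: G -> D -> A -> C
Depth = number of edges = 3

Answer: 3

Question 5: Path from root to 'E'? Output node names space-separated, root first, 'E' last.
Answer: G D A E

Derivation:
Walk down from root: G -> D -> A -> E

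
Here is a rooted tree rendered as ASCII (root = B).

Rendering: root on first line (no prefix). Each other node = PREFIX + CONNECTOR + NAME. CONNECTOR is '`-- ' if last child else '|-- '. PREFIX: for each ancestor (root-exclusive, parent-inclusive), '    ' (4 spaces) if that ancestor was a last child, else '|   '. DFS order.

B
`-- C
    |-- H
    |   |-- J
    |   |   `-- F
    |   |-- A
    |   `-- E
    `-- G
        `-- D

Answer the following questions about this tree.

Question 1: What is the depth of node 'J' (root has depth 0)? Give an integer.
Path from root to J: B -> C -> H -> J
Depth = number of edges = 3

Answer: 3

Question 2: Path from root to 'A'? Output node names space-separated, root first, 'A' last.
Answer: B C H A

Derivation:
Walk down from root: B -> C -> H -> A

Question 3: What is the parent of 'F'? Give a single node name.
Answer: J

Derivation:
Scan adjacency: F appears as child of J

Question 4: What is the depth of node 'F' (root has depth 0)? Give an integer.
Path from root to F: B -> C -> H -> J -> F
Depth = number of edges = 4

Answer: 4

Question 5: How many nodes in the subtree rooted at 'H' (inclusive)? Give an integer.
Answer: 5

Derivation:
Subtree rooted at H contains: A, E, F, H, J
Count = 5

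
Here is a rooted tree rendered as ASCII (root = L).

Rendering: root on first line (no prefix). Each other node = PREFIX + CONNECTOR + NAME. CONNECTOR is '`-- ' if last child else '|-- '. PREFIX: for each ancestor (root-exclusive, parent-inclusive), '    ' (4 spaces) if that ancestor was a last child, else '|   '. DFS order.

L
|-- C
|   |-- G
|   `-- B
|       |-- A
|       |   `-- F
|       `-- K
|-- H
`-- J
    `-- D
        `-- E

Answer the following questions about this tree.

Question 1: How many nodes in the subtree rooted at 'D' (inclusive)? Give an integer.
Answer: 2

Derivation:
Subtree rooted at D contains: D, E
Count = 2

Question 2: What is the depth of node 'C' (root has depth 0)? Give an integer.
Answer: 1

Derivation:
Path from root to C: L -> C
Depth = number of edges = 1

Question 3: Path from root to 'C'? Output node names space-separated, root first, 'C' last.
Answer: L C

Derivation:
Walk down from root: L -> C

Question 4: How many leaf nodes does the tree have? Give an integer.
Leaves (nodes with no children): E, F, G, H, K

Answer: 5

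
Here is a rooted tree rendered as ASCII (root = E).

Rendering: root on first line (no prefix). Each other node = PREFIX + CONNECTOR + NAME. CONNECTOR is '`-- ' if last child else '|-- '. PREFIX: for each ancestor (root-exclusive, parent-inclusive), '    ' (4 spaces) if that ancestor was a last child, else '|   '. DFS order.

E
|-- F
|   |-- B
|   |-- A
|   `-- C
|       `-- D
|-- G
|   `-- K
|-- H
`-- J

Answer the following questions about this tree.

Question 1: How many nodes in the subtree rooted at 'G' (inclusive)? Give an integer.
Answer: 2

Derivation:
Subtree rooted at G contains: G, K
Count = 2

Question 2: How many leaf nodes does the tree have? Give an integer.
Answer: 6

Derivation:
Leaves (nodes with no children): A, B, D, H, J, K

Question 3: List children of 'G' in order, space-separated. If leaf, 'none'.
Node G's children (from adjacency): K

Answer: K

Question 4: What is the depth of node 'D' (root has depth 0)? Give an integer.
Answer: 3

Derivation:
Path from root to D: E -> F -> C -> D
Depth = number of edges = 3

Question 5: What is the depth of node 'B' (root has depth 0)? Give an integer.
Path from root to B: E -> F -> B
Depth = number of edges = 2

Answer: 2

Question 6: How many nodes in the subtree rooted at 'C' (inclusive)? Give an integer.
Subtree rooted at C contains: C, D
Count = 2

Answer: 2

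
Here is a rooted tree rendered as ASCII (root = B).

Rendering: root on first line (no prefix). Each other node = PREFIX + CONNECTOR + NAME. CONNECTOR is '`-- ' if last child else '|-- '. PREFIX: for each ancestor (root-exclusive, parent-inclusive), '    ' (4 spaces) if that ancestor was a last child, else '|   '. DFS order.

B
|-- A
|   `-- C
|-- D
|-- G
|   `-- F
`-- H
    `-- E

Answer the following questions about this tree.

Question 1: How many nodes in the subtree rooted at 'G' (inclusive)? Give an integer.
Answer: 2

Derivation:
Subtree rooted at G contains: F, G
Count = 2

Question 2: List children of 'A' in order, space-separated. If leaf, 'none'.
Node A's children (from adjacency): C

Answer: C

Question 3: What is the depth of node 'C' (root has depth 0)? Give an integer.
Answer: 2

Derivation:
Path from root to C: B -> A -> C
Depth = number of edges = 2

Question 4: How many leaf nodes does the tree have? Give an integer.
Leaves (nodes with no children): C, D, E, F

Answer: 4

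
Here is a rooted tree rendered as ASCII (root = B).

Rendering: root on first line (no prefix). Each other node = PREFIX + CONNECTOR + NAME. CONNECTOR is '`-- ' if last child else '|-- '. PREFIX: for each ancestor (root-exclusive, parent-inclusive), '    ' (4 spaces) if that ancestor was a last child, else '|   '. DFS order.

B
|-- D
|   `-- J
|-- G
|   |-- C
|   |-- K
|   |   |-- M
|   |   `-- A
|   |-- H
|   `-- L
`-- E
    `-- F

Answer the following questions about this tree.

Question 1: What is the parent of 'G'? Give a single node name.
Answer: B

Derivation:
Scan adjacency: G appears as child of B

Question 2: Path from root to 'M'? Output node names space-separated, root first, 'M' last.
Walk down from root: B -> G -> K -> M

Answer: B G K M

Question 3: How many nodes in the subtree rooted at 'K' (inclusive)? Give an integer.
Answer: 3

Derivation:
Subtree rooted at K contains: A, K, M
Count = 3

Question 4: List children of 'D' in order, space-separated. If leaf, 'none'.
Answer: J

Derivation:
Node D's children (from adjacency): J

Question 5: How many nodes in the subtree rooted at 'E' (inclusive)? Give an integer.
Subtree rooted at E contains: E, F
Count = 2

Answer: 2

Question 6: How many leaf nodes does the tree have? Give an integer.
Answer: 7

Derivation:
Leaves (nodes with no children): A, C, F, H, J, L, M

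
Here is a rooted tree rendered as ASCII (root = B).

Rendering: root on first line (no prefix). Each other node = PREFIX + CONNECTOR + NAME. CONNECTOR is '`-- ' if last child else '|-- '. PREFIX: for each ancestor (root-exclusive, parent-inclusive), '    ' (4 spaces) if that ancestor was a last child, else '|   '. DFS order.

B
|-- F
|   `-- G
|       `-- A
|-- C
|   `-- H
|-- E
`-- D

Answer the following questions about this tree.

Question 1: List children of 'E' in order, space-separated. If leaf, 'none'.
Node E's children (from adjacency): (leaf)

Answer: none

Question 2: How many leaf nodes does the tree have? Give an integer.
Leaves (nodes with no children): A, D, E, H

Answer: 4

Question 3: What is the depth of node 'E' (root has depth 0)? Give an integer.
Path from root to E: B -> E
Depth = number of edges = 1

Answer: 1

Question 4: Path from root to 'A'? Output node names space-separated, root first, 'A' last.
Answer: B F G A

Derivation:
Walk down from root: B -> F -> G -> A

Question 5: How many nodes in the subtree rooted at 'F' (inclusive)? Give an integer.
Answer: 3

Derivation:
Subtree rooted at F contains: A, F, G
Count = 3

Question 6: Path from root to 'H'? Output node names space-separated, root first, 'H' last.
Walk down from root: B -> C -> H

Answer: B C H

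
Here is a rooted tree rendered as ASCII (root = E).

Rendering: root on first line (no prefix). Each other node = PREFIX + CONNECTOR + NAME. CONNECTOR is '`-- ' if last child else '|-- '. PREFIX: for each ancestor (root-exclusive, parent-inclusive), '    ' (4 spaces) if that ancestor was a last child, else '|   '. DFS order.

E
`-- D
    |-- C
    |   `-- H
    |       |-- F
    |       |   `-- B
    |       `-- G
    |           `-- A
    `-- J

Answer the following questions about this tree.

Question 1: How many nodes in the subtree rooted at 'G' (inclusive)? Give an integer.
Answer: 2

Derivation:
Subtree rooted at G contains: A, G
Count = 2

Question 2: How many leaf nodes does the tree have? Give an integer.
Answer: 3

Derivation:
Leaves (nodes with no children): A, B, J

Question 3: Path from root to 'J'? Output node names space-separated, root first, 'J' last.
Answer: E D J

Derivation:
Walk down from root: E -> D -> J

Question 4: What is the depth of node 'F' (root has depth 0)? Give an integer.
Path from root to F: E -> D -> C -> H -> F
Depth = number of edges = 4

Answer: 4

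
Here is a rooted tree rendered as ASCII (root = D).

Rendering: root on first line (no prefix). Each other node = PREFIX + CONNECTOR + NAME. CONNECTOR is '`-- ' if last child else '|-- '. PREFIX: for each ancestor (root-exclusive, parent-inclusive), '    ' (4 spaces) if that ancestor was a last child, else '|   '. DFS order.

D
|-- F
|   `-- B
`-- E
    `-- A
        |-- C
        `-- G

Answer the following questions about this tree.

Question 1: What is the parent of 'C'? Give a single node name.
Answer: A

Derivation:
Scan adjacency: C appears as child of A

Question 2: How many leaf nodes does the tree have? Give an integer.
Answer: 3

Derivation:
Leaves (nodes with no children): B, C, G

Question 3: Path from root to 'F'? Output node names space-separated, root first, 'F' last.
Walk down from root: D -> F

Answer: D F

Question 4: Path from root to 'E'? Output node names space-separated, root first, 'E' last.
Answer: D E

Derivation:
Walk down from root: D -> E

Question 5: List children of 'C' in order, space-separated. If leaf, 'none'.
Answer: none

Derivation:
Node C's children (from adjacency): (leaf)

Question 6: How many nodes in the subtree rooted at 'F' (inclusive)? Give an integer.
Answer: 2

Derivation:
Subtree rooted at F contains: B, F
Count = 2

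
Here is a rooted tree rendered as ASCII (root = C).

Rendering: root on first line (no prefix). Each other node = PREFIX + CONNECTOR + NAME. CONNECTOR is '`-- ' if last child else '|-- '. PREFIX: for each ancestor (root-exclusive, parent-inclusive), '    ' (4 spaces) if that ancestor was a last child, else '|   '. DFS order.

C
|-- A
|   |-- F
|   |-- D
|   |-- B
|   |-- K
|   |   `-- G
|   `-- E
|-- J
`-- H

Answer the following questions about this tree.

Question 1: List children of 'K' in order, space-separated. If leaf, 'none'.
Answer: G

Derivation:
Node K's children (from adjacency): G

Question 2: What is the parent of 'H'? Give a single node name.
Scan adjacency: H appears as child of C

Answer: C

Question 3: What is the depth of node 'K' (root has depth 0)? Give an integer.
Path from root to K: C -> A -> K
Depth = number of edges = 2

Answer: 2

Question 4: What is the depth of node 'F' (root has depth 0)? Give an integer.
Answer: 2

Derivation:
Path from root to F: C -> A -> F
Depth = number of edges = 2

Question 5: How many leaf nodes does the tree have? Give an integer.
Leaves (nodes with no children): B, D, E, F, G, H, J

Answer: 7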